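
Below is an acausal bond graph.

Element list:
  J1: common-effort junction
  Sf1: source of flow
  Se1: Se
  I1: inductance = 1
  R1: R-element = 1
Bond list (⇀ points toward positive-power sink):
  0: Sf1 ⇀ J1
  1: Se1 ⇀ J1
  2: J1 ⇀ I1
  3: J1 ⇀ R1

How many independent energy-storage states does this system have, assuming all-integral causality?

1  (I1 all integral)

b0 →Sf1  (source Sf1 imposes f)
b1 →J1  (source Se1 imposes e)
b2 →I1  (0-jn J1 has e-setter on 1)
b3 →R1  (common-e at J1 fixed by 1)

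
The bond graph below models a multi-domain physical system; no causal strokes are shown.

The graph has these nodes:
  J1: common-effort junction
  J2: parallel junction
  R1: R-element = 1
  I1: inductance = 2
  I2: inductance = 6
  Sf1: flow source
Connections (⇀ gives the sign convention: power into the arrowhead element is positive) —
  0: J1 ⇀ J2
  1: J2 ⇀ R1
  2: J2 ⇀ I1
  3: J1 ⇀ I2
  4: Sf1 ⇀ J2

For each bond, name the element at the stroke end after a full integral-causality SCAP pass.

bond 4 |Sf1  (Sf1 (Sf) sets flow on bond)
bond 2 |I1  (I1 outputs flow p/I1)
bond 3 |I2  (I2 outputs flow p/I2)
bond 0 |J1  (J1: last free bond brings effort in)
bond 1 |J2  (closing 0-jn rule on J2)

b0 →J1
b1 →J2
b2 →I1
b3 →I2
b4 →Sf1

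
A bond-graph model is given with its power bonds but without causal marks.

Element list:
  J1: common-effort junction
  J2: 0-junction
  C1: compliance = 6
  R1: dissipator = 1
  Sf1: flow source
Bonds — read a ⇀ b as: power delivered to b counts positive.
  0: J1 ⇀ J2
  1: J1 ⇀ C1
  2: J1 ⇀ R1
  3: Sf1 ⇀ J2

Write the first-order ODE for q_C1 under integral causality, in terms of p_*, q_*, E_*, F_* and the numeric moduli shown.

#3 →Sf1  (Sf1 fixes flow; stroke at Sf1)
#0 →J2  (J2 needs exactly one e-in)
#1 →J1  (C1 integral (e out))
#2 →R1  (J1 effort already set via bond 1)

dq_C1/dt = F_Sf1 - q_C1/6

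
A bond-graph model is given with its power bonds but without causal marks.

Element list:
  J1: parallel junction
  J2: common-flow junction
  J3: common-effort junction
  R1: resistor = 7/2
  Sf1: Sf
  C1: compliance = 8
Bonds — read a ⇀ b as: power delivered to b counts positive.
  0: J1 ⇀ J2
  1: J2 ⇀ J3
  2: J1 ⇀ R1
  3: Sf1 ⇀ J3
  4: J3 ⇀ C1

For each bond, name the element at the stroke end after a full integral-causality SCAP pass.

b3 stroke at Sf1  (Sf1: flow source, stroke at near end)
b4 stroke at J3  (prefer integral on C1)
b1 stroke at J2  (J3 effort already set via bond 4)
b0 stroke at J1  (closing 1-jn rule on J2)
b2 stroke at R1  (J1: bond 0 brought effort, rest push out)

#0 →J1
#1 →J2
#2 →R1
#3 →Sf1
#4 →J3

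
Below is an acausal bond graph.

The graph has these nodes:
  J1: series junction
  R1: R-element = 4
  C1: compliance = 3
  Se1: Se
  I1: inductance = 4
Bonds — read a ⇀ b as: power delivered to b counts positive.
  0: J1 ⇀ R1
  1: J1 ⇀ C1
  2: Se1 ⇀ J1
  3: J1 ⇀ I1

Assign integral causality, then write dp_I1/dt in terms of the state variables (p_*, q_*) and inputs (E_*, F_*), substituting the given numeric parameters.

b2 |J1  (Se1 (Se) sets effort on bond)
b1 |J1  (C1: C, integral causality)
b3 |I1  (prefer integral on I1)
b0 |J1  (J1: bond 3 brought flow, rest push out)

dp_I1/dt = E_Se1 - p_I1 - q_C1/3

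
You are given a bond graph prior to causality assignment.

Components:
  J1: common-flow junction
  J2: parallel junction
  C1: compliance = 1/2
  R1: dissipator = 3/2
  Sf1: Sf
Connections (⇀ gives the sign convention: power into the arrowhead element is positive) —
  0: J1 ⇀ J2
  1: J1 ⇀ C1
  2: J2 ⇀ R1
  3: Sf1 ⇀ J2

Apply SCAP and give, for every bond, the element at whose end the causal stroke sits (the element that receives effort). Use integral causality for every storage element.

b0 →J2
b1 →J1
b2 →R1
b3 →Sf1

b3 |Sf1  (source Sf1 imposes f)
b1 |J1  (C1: C, integral causality)
b0 |J2  (J1: last free bond brings flow in)
b2 |R1  (common-e at J2 fixed by 0)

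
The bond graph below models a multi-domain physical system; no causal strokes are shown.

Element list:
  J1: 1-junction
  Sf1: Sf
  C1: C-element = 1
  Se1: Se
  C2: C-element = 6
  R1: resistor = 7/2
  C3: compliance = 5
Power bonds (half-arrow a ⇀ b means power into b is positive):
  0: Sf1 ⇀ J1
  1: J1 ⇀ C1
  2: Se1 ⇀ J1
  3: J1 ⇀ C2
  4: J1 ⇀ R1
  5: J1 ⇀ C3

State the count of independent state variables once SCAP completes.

#0 |Sf1  (Sf1 fixes flow; stroke at Sf1)
#2 |J1  (source Se1 imposes e)
#1 |J1  (common-f at J1 fixed by 0)
#3 |J1  (1-jn J1 has f-setter on 0)
#4 |J1  (J1 flow already set via bond 0)
#5 |J1  (J1 flow already set via bond 0)

3  (C1, C2, C3 all integral)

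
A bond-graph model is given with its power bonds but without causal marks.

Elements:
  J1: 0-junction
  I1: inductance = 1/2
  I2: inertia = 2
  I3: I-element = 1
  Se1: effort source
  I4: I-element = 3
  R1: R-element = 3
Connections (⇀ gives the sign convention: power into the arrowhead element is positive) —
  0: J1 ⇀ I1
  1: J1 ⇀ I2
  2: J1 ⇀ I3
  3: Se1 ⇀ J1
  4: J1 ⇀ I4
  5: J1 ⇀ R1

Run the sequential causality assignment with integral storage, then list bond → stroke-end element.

b0 stroke at I1
b1 stroke at I2
b2 stroke at I3
b3 stroke at J1
b4 stroke at I4
b5 stroke at R1

#3 stroke→J1  (Se1 fixes effort; stroke away)
#0 stroke→I1  (common-e at J1 fixed by 3)
#1 stroke→I2  (J1 effort already set via bond 3)
#2 stroke→I3  (J1: bond 3 brought effort, rest push out)
#4 stroke→I4  (J1: bond 3 brought effort, rest push out)
#5 stroke→R1  (J1 effort already set via bond 3)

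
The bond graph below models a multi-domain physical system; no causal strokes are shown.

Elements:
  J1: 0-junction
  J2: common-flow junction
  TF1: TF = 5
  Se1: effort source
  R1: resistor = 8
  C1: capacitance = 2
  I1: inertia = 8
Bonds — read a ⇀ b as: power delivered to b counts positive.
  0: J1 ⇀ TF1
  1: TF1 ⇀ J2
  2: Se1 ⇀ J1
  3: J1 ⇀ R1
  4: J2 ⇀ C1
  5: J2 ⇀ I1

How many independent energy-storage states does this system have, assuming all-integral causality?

2  (C1, I1 all integral)

#2 stroke at J1  (Se1: effort source, stroke at far end)
#0 stroke at TF1  (0-jn J1 has e-setter on 2)
#3 stroke at R1  (J1: bond 2 brought effort, rest push out)
#1 stroke at J2  (TF1: transformer flips bond 0)
#4 stroke at J2  (C1: C, integral causality)
#5 stroke at I1  (closing 1-jn rule on J2)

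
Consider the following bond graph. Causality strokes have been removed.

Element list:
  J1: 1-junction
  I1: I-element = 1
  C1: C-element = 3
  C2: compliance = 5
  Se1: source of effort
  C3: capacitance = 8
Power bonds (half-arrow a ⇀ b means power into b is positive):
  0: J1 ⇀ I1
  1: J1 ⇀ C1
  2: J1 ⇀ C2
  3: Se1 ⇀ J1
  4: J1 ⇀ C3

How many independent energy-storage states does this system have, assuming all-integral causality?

b3 stroke→J1  (Se1 fixes effort; stroke away)
b0 stroke→I1  (prefer integral on I1)
b1 stroke→J1  (J1 flow already set via bond 0)
b2 stroke→J1  (common-f at J1 fixed by 0)
b4 stroke→J1  (J1: bond 0 brought flow, rest push out)

4  (C1, C2, C3, I1 all integral)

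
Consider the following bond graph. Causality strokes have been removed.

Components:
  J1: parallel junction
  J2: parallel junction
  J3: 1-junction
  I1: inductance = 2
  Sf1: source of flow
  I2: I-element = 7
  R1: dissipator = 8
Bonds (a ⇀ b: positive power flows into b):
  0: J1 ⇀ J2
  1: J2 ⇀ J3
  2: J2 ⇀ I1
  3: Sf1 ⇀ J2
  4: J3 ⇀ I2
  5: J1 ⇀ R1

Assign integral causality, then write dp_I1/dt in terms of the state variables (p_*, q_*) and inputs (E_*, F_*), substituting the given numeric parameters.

dp_I1/dt = 8*F_Sf1 - 4*p_I1 - 8*p_I2/7

β3 stroke at Sf1  (Sf1: flow source, stroke at near end)
β2 stroke at I1  (I1 integral (f out))
β4 stroke at I2  (I2 integral (f out))
β1 stroke at J3  (1-jn J3 has f-setter on 4)
β0 stroke at J2  (closing 0-jn rule on J2)
β5 stroke at J1  (J1 needs exactly one e-in)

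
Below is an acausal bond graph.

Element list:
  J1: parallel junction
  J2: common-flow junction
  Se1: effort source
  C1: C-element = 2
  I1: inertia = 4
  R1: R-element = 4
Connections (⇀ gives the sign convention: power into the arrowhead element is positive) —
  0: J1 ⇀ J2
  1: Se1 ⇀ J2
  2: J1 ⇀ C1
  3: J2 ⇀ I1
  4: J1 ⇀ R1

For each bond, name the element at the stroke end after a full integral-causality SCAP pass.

b1 →J2  (source Se1 imposes e)
b2 →J1  (C1: C, integral causality)
b0 →J2  (common-e at J1 fixed by 2)
b4 →R1  (J1: bond 2 brought effort, rest push out)
b3 →I1  (J2: last free bond brings flow in)

#0 stroke→J2
#1 stroke→J2
#2 stroke→J1
#3 stroke→I1
#4 stroke→R1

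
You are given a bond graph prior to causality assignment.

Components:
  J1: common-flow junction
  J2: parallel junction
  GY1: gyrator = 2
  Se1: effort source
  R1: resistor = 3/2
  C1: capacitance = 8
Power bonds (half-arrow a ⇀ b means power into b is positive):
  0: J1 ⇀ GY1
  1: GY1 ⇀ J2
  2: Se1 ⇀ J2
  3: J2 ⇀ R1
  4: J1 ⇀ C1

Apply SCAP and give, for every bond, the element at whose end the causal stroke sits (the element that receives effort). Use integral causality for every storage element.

β0 →GY1
β1 →GY1
β2 →J2
β3 →R1
β4 →J1

bond 2 stroke at J2  (source Se1 imposes e)
bond 1 stroke at GY1  (common-e at J2 fixed by 2)
bond 3 stroke at R1  (0-jn J2 has e-setter on 2)
bond 0 stroke at GY1  (GY1: gyrator matches bond 1)
bond 4 stroke at J1  (J1 flow already set via bond 0)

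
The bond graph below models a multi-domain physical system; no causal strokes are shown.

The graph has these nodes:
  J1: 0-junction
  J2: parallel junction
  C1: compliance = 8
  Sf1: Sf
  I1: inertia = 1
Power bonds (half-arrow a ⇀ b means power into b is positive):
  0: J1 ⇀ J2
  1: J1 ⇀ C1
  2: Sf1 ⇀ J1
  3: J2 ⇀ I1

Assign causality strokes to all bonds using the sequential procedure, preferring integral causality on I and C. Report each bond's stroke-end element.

β2 stroke→Sf1  (source Sf1 imposes f)
β1 stroke→J1  (C1: C, integral causality)
β0 stroke→J2  (common-e at J1 fixed by 1)
β3 stroke→I1  (common-e at J2 fixed by 0)

#0 →J2
#1 →J1
#2 →Sf1
#3 →I1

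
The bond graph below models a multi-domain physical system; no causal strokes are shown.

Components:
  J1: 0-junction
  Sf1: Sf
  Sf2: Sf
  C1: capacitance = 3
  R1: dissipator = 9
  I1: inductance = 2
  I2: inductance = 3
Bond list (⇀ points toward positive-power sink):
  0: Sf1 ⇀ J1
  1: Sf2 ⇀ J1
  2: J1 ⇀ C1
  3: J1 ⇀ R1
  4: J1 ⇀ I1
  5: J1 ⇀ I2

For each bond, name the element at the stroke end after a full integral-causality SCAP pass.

bond 0 |Sf1  (Sf1 fixes flow; stroke at Sf1)
bond 1 |Sf2  (source Sf2 imposes f)
bond 2 |J1  (C1: C, integral causality)
bond 3 |R1  (J1: bond 2 brought effort, rest push out)
bond 4 |I1  (common-e at J1 fixed by 2)
bond 5 |I2  (0-jn J1 has e-setter on 2)

#0 |Sf1
#1 |Sf2
#2 |J1
#3 |R1
#4 |I1
#5 |I2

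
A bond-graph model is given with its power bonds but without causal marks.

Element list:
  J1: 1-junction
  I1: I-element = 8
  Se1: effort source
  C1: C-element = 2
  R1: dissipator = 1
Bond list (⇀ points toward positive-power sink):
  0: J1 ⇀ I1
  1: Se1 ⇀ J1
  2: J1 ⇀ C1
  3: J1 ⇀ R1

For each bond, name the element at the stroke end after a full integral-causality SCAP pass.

#0 |I1
#1 |J1
#2 |J1
#3 |J1

bond 1 stroke→J1  (Se1 (Se) sets effort on bond)
bond 0 stroke→I1  (I1 integral (f out))
bond 2 stroke→J1  (common-f at J1 fixed by 0)
bond 3 stroke→J1  (J1 flow already set via bond 0)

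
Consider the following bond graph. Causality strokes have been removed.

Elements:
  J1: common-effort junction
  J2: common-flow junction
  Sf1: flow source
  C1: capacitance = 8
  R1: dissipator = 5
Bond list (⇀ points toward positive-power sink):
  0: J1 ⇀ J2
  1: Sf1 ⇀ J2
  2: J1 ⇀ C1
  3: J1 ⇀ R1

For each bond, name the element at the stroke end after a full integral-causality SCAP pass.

bond 0 stroke→J2
bond 1 stroke→Sf1
bond 2 stroke→J1
bond 3 stroke→R1

bond 1 stroke at Sf1  (Sf1: flow source, stroke at near end)
bond 0 stroke at J2  (1-jn J2 has f-setter on 1)
bond 2 stroke at J1  (C1: C, integral causality)
bond 3 stroke at R1  (common-e at J1 fixed by 2)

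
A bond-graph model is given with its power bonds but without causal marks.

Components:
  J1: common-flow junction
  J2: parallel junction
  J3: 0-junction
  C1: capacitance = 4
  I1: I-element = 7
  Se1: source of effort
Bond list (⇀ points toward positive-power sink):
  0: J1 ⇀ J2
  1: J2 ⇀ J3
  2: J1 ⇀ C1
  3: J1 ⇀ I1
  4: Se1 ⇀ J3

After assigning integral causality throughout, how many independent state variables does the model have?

2  (C1, I1 all integral)

b4 |J3  (Se1 (Se) sets effort on bond)
b1 |J2  (0-jn J3 has e-setter on 4)
b0 |J1  (J2: bond 1 brought effort, rest push out)
b2 |J1  (C1 integral (e out))
b3 |I1  (only one flow-in slot at J1)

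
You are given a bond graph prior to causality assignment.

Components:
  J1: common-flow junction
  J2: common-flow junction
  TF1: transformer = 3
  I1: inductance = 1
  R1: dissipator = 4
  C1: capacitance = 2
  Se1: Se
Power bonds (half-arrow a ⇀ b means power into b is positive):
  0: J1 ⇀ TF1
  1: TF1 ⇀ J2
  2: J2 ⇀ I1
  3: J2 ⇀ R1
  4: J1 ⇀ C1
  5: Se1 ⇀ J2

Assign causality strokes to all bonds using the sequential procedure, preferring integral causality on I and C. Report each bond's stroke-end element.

b0 →TF1
b1 →J2
b2 →I1
b3 →J2
b4 →J1
b5 →J2

b5 →J2  (Se1: effort source, stroke at far end)
b2 →I1  (I1 integral (f out))
b1 →J2  (J2 flow already set via bond 2)
b3 →J2  (common-f at J2 fixed by 2)
b0 →TF1  (TF1: transformer flips bond 1)
b4 →J1  (common-f at J1 fixed by 0)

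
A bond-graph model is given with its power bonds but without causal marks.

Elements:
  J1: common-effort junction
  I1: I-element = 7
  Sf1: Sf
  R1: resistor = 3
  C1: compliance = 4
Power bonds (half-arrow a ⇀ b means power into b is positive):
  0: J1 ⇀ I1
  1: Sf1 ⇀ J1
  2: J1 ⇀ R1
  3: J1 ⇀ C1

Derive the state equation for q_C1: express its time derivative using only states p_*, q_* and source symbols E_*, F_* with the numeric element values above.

β1 |Sf1  (Sf1 fixes flow; stroke at Sf1)
β0 |I1  (I1 outputs flow p/I1)
β3 |J1  (C1 outputs effort q/C1)
β2 |R1  (J1 effort already set via bond 3)

dq_C1/dt = F_Sf1 - p_I1/7 - q_C1/12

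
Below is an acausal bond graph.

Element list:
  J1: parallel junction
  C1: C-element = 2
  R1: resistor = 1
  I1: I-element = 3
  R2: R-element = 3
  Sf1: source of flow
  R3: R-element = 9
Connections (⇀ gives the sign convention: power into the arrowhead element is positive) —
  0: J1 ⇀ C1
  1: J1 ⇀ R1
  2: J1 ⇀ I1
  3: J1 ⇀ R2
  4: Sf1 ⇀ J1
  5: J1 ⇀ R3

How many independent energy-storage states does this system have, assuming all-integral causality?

bond 4 stroke→Sf1  (source Sf1 imposes f)
bond 0 stroke→J1  (C1: C, integral causality)
bond 1 stroke→R1  (J1 effort already set via bond 0)
bond 2 stroke→I1  (J1 effort already set via bond 0)
bond 3 stroke→R2  (J1 effort already set via bond 0)
bond 5 stroke→R3  (J1 effort already set via bond 0)

2  (C1, I1 all integral)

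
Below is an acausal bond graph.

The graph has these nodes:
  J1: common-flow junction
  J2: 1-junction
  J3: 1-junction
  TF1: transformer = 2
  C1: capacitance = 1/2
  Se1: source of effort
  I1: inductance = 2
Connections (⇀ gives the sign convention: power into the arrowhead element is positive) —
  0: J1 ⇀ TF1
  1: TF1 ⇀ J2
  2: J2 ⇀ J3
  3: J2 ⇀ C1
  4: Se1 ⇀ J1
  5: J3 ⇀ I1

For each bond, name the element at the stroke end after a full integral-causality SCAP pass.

β0 →TF1
β1 →J2
β2 →J3
β3 →J2
β4 →J1
β5 →I1

bond 4 →J1  (Se1 fixes effort; stroke away)
bond 0 →TF1  (only one flow-in slot at J1)
bond 1 →J2  (through TF1, causality passes straight; one stroke at TF1)
bond 3 →J2  (C1 outputs effort q/C1)
bond 2 →J3  (closing 1-jn rule on J2)
bond 5 →I1  (only one flow-in slot at J3)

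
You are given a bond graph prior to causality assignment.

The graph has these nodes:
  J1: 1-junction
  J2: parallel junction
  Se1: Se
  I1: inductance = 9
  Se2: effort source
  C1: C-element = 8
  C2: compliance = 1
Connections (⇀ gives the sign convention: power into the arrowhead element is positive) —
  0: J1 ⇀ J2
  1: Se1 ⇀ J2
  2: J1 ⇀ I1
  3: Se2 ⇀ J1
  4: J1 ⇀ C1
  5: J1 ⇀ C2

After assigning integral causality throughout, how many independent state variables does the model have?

b1 |J2  (Se1: effort source, stroke at far end)
b3 |J1  (Se2: effort source, stroke at far end)
b0 |J1  (0-jn J2 has e-setter on 1)
b2 |I1  (I1: I, integral causality)
b4 |J1  (1-jn J1 has f-setter on 2)
b5 |J1  (1-jn J1 has f-setter on 2)

3  (C1, C2, I1 all integral)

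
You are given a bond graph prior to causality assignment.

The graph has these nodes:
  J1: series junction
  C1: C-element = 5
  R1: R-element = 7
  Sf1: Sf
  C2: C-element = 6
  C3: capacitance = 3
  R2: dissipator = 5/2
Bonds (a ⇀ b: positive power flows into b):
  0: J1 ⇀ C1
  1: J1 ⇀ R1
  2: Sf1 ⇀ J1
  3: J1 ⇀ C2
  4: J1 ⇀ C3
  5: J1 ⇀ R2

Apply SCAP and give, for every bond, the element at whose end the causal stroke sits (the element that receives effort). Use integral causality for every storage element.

β2 stroke at Sf1  (Sf1: flow source, stroke at near end)
β0 stroke at J1  (J1: bond 2 brought flow, rest push out)
β1 stroke at J1  (J1: bond 2 brought flow, rest push out)
β3 stroke at J1  (1-jn J1 has f-setter on 2)
β4 stroke at J1  (J1 flow already set via bond 2)
β5 stroke at J1  (common-f at J1 fixed by 2)

β0 →J1
β1 →J1
β2 →Sf1
β3 →J1
β4 →J1
β5 →J1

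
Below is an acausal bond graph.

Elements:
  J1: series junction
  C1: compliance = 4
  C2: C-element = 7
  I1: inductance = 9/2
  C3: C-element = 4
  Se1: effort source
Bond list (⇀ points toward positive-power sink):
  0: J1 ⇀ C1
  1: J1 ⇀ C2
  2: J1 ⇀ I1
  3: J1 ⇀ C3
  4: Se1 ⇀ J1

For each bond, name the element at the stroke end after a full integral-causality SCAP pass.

b0 |J1
b1 |J1
b2 |I1
b3 |J1
b4 |J1

#4 stroke at J1  (Se1 (Se) sets effort on bond)
#0 stroke at J1  (C1: C, integral causality)
#1 stroke at J1  (C2: C, integral causality)
#2 stroke at I1  (I1 outputs flow p/I1)
#3 stroke at J1  (J1 flow already set via bond 2)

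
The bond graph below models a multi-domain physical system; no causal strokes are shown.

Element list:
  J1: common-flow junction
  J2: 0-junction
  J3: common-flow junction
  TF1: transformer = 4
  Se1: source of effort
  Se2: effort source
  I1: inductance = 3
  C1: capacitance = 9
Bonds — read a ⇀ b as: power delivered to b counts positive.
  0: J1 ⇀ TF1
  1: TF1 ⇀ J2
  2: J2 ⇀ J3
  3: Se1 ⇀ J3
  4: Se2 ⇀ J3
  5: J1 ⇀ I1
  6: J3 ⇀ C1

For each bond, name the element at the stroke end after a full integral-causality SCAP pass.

#3 stroke→J3  (source Se1 imposes e)
#4 stroke→J3  (Se2 fixes effort; stroke away)
#5 stroke→I1  (I1: I, integral causality)
#0 stroke→J1  (1-jn J1 has f-setter on 5)
#1 stroke→TF1  (through TF1, causality passes straight; one stroke at TF1)
#2 stroke→J2  (only one effort-in slot at J2)
#6 stroke→J3  (J3: bond 2 brought flow, rest push out)

b0 →J1
b1 →TF1
b2 →J2
b3 →J3
b4 →J3
b5 →I1
b6 →J3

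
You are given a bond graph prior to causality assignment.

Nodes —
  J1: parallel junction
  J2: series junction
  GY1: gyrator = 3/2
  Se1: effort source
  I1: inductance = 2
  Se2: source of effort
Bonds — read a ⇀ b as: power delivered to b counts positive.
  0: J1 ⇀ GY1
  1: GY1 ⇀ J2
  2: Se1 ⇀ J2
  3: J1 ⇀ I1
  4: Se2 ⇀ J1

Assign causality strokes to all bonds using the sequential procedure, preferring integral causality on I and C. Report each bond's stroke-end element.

b0 →GY1
b1 →GY1
b2 →J2
b3 →I1
b4 →J1

b2 stroke→J2  (Se1 (Se) sets effort on bond)
b4 stroke→J1  (source Se2 imposes e)
b0 stroke→GY1  (0-jn J1 has e-setter on 4)
b3 stroke→I1  (J1 effort already set via bond 4)
b1 stroke→GY1  (only one flow-in slot at J2)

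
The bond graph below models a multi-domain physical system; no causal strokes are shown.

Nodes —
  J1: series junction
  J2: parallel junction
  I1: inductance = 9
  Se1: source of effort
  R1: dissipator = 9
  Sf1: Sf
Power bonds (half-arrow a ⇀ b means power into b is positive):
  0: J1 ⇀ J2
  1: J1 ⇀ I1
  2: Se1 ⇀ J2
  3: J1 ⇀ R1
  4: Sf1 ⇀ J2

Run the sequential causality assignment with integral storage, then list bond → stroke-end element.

β2 stroke at J2  (Se1: effort source, stroke at far end)
β4 stroke at Sf1  (Sf1: flow source, stroke at near end)
β0 stroke at J1  (0-jn J2 has e-setter on 2)
β1 stroke at I1  (I1: I, integral causality)
β3 stroke at J1  (1-jn J1 has f-setter on 1)

β0 stroke at J1
β1 stroke at I1
β2 stroke at J2
β3 stroke at J1
β4 stroke at Sf1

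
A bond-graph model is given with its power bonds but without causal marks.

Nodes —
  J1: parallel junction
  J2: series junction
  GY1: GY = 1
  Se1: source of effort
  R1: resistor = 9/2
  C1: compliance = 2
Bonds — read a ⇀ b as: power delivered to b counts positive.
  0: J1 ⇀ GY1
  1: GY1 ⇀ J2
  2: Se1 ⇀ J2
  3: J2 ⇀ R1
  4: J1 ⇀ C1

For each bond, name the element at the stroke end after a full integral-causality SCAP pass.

β0 stroke→GY1
β1 stroke→GY1
β2 stroke→J2
β3 stroke→J2
β4 stroke→J1

β2 |J2  (Se1: effort source, stroke at far end)
β4 |J1  (prefer integral on C1)
β0 |GY1  (J1 effort already set via bond 4)
β1 |GY1  (through GY1, causality inverts; strokes same side of GY1)
β3 |J2  (J2: bond 1 brought flow, rest push out)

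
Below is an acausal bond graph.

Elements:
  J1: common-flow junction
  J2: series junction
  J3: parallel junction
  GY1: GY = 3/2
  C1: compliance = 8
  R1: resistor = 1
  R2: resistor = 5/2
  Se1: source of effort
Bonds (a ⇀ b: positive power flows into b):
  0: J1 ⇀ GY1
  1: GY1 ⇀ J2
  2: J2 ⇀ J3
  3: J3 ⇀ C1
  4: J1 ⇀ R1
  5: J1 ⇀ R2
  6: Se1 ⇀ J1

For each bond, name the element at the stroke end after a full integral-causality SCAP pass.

bond 0 →GY1
bond 1 →GY1
bond 2 →J2
bond 3 →J3
bond 4 →J1
bond 5 →J1
bond 6 →J1

β6 |J1  (source Se1 imposes e)
β3 |J3  (C1: C, integral causality)
β2 |J2  (0-jn J3 has e-setter on 3)
β1 |GY1  (only one flow-in slot at J2)
β0 |GY1  (through GY1, causality inverts; strokes same side of GY1)
β4 |J1  (J1 flow already set via bond 0)
β5 |J1  (1-jn J1 has f-setter on 0)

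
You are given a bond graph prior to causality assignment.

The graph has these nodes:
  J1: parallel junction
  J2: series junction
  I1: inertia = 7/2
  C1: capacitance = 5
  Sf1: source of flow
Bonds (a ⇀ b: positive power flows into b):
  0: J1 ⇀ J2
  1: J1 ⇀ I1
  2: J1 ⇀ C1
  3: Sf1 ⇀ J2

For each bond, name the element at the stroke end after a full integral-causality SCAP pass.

β3 |Sf1  (Sf1 fixes flow; stroke at Sf1)
β0 |J2  (common-f at J2 fixed by 3)
β1 |I1  (I1 outputs flow p/I1)
β2 |J1  (J1: last free bond brings effort in)

#0 stroke at J2
#1 stroke at I1
#2 stroke at J1
#3 stroke at Sf1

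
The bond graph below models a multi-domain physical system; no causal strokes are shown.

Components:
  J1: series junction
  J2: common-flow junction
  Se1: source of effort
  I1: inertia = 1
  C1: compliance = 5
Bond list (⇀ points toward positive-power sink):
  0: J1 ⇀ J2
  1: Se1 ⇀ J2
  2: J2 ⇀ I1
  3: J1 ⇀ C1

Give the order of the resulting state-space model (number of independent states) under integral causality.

#1 stroke→J2  (source Se1 imposes e)
#2 stroke→I1  (I1 integral (f out))
#0 stroke→J2  (J2: bond 2 brought flow, rest push out)
#3 stroke→J1  (1-jn J1 has f-setter on 0)

2  (C1, I1 all integral)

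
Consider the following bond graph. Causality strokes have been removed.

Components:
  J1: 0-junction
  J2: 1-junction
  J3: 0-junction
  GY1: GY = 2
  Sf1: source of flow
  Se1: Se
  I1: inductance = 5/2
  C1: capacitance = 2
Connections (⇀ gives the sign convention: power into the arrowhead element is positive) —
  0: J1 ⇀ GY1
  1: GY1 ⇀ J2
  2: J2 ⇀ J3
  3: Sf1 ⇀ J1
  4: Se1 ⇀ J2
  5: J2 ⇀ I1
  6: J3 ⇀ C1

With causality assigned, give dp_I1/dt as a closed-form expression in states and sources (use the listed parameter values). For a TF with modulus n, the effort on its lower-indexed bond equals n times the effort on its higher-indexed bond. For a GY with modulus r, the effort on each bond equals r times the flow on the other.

dp_I1/dt = E_Se1 + 2*F_Sf1 - q_C1/2

β3 stroke→Sf1  (Sf1 fixes flow; stroke at Sf1)
β4 stroke→J2  (source Se1 imposes e)
β0 stroke→J1  (closing 0-jn rule on J1)
β1 stroke→J2  (GY1: gyrator matches bond 0)
β5 stroke→I1  (I1 integral (f out))
β2 stroke→J2  (J2: bond 5 brought flow, rest push out)
β6 stroke→J3  (closing 0-jn rule on J3)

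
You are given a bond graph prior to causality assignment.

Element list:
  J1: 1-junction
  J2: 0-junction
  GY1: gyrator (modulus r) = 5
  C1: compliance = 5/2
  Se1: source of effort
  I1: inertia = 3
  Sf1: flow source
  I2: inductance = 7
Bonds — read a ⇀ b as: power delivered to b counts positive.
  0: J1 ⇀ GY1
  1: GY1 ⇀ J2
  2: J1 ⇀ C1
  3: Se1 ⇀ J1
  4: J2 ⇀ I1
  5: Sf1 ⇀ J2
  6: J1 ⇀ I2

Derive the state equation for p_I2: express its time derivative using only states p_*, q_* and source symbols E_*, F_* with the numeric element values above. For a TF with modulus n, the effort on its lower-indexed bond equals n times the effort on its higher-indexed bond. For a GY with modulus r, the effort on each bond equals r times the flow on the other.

β3 →J1  (Se1 fixes effort; stroke away)
β5 →Sf1  (Sf1: flow source, stroke at near end)
β2 →J1  (C1: C, integral causality)
β4 →I1  (I1 integral (f out))
β1 →J2  (closing 0-jn rule on J2)
β0 →J1  (through GY1, causality inverts; strokes same side of GY1)
β6 →I2  (closing 1-jn rule on J1)

dp_I2/dt = E_Se1 + 5*F_Sf1 - 5*p_I1/3 - 2*q_C1/5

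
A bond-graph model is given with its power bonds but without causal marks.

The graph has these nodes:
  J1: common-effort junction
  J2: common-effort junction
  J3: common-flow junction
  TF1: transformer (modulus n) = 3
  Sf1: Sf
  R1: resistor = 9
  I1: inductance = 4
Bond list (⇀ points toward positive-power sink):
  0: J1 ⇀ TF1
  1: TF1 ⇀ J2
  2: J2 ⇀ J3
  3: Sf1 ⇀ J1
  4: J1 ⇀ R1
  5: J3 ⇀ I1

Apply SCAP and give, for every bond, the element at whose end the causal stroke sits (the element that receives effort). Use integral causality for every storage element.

bond 3 |Sf1  (Sf1 fixes flow; stroke at Sf1)
bond 5 |I1  (I1 integral (f out))
bond 2 |J3  (J3: bond 5 brought flow, rest push out)
bond 1 |J2  (J2: last free bond brings effort in)
bond 0 |TF1  (TF TF1: opposite of bond 1)
bond 4 |J1  (J1 needs exactly one e-in)

β0 |TF1
β1 |J2
β2 |J3
β3 |Sf1
β4 |J1
β5 |I1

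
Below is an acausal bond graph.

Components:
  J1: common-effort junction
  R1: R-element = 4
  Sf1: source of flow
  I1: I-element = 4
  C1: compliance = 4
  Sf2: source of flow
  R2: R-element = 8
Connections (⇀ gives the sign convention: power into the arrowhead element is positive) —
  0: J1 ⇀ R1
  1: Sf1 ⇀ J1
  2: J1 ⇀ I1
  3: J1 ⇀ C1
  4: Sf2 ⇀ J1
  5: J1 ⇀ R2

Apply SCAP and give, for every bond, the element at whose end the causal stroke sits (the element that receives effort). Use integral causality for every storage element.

bond 0 stroke→R1
bond 1 stroke→Sf1
bond 2 stroke→I1
bond 3 stroke→J1
bond 4 stroke→Sf2
bond 5 stroke→R2

#1 stroke→Sf1  (Sf1: flow source, stroke at near end)
#4 stroke→Sf2  (source Sf2 imposes f)
#2 stroke→I1  (I1: I, integral causality)
#3 stroke→J1  (C1: C, integral causality)
#0 stroke→R1  (0-jn J1 has e-setter on 3)
#5 stroke→R2  (J1: bond 3 brought effort, rest push out)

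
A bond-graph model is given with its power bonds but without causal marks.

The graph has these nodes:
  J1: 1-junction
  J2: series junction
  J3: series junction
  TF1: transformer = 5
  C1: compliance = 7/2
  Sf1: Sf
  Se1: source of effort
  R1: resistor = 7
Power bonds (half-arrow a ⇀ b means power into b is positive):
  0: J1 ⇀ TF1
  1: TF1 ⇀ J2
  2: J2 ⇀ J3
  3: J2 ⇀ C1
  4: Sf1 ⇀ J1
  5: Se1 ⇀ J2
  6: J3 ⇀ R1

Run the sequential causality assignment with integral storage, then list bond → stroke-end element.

bond 4 stroke→Sf1  (Sf1 fixes flow; stroke at Sf1)
bond 5 stroke→J2  (Se1: effort source, stroke at far end)
bond 0 stroke→J1  (common-f at J1 fixed by 4)
bond 1 stroke→TF1  (TF1 one-in-one-out from 0)
bond 2 stroke→J2  (1-jn J2 has f-setter on 1)
bond 3 stroke→J2  (J2: bond 1 brought flow, rest push out)
bond 6 stroke→J3  (J3: bond 2 brought flow, rest push out)

bond 0 →J1
bond 1 →TF1
bond 2 →J2
bond 3 →J2
bond 4 →Sf1
bond 5 →J2
bond 6 →J3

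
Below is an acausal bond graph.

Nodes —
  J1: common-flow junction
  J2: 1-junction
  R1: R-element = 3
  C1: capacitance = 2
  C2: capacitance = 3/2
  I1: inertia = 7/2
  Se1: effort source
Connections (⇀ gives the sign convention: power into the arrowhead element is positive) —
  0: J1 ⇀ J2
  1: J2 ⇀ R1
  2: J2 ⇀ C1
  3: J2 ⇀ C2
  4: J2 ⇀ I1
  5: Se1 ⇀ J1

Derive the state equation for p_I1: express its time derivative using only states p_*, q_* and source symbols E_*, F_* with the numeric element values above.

dp_I1/dt = E_Se1 - 6*p_I1/7 - q_C1/2 - 2*q_C2/3

#5 stroke→J1  (Se1 fixes effort; stroke away)
#0 stroke→J2  (J1: last free bond brings flow in)
#2 stroke→J2  (C1 outputs effort q/C1)
#3 stroke→J2  (C2: C, integral causality)
#4 stroke→I1  (prefer integral on I1)
#1 stroke→J2  (J2: bond 4 brought flow, rest push out)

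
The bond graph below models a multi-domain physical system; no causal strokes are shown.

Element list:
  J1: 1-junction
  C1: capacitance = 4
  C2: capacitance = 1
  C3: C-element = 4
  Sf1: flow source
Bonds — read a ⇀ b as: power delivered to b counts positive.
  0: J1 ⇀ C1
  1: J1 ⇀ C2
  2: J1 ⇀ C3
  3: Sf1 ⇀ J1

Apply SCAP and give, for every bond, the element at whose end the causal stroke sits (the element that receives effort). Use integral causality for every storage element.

b0 stroke at J1
b1 stroke at J1
b2 stroke at J1
b3 stroke at Sf1

#3 →Sf1  (Sf1 (Sf) sets flow on bond)
#0 →J1  (J1 flow already set via bond 3)
#1 →J1  (J1 flow already set via bond 3)
#2 →J1  (J1: bond 3 brought flow, rest push out)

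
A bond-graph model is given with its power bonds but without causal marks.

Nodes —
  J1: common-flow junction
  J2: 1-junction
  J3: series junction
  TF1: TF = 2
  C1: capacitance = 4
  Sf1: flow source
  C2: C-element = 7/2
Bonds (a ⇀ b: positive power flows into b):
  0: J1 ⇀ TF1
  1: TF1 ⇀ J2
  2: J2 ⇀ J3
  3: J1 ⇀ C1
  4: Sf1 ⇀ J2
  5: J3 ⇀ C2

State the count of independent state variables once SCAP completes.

2  (C1, C2 all integral)

bond 4 stroke at Sf1  (Sf1 (Sf) sets flow on bond)
bond 1 stroke at J2  (common-f at J2 fixed by 4)
bond 2 stroke at J2  (common-f at J2 fixed by 4)
bond 5 stroke at J3  (J3: bond 2 brought flow, rest push out)
bond 0 stroke at TF1  (TF1: transformer flips bond 1)
bond 3 stroke at J1  (J1: bond 0 brought flow, rest push out)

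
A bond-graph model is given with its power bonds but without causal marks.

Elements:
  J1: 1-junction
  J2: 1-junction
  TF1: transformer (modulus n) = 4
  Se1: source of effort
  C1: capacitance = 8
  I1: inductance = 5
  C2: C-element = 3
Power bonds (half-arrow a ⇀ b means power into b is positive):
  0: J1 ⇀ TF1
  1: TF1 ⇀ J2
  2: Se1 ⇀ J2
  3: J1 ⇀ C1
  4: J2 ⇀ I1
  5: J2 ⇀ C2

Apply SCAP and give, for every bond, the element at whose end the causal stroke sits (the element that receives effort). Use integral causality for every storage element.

bond 0 →TF1
bond 1 →J2
bond 2 →J2
bond 3 →J1
bond 4 →I1
bond 5 →J2

#2 stroke→J2  (Se1 (Se) sets effort on bond)
#3 stroke→J1  (C1: C, integral causality)
#0 stroke→TF1  (closing 1-jn rule on J1)
#1 stroke→J2  (through TF1, causality passes straight; one stroke at TF1)
#4 stroke→I1  (I1 outputs flow p/I1)
#5 stroke→J2  (J2 flow already set via bond 4)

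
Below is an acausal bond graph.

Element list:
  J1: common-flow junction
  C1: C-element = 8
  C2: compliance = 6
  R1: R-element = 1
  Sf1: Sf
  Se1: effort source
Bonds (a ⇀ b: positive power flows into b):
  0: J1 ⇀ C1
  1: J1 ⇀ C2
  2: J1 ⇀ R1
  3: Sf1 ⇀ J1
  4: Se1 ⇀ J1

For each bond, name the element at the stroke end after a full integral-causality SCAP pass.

β3 stroke→Sf1  (source Sf1 imposes f)
β4 stroke→J1  (Se1 (Se) sets effort on bond)
β0 stroke→J1  (common-f at J1 fixed by 3)
β1 stroke→J1  (1-jn J1 has f-setter on 3)
β2 stroke→J1  (1-jn J1 has f-setter on 3)

β0 stroke→J1
β1 stroke→J1
β2 stroke→J1
β3 stroke→Sf1
β4 stroke→J1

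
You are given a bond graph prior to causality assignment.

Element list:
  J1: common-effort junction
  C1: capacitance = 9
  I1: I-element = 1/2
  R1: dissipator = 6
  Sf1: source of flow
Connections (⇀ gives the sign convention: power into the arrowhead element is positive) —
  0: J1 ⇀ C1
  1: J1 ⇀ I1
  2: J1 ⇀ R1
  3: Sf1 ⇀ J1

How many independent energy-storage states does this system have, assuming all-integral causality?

2  (C1, I1 all integral)

bond 3 |Sf1  (source Sf1 imposes f)
bond 0 |J1  (C1: C, integral causality)
bond 1 |I1  (common-e at J1 fixed by 0)
bond 2 |R1  (common-e at J1 fixed by 0)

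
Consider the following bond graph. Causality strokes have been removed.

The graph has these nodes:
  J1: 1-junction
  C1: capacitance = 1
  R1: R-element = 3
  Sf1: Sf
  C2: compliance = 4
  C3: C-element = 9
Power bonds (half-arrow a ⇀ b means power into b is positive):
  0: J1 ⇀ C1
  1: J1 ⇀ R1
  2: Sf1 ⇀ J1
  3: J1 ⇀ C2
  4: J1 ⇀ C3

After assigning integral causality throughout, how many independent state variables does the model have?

#2 stroke at Sf1  (source Sf1 imposes f)
#0 stroke at J1  (J1: bond 2 brought flow, rest push out)
#1 stroke at J1  (J1: bond 2 brought flow, rest push out)
#3 stroke at J1  (common-f at J1 fixed by 2)
#4 stroke at J1  (J1 flow already set via bond 2)

3  (C1, C2, C3 all integral)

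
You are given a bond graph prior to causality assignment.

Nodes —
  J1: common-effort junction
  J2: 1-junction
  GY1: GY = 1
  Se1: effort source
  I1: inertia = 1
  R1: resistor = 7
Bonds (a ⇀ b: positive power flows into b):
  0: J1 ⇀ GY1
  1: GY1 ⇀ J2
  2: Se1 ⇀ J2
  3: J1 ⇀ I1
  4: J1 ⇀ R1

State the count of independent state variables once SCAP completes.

1  (I1 all integral)

#2 →J2  (Se1: effort source, stroke at far end)
#1 →GY1  (J2 needs exactly one f-in)
#0 →GY1  (GY1 both-in/both-out from 1)
#3 →I1  (I1 integral (f out))
#4 →J1  (only one effort-in slot at J1)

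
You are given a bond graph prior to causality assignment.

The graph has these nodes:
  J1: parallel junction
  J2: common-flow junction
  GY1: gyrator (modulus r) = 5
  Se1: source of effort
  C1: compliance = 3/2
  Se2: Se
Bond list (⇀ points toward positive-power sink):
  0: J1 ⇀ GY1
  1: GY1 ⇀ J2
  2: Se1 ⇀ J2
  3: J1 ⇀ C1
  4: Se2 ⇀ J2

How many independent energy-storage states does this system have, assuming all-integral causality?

1  (C1 all integral)

#2 stroke→J2  (Se1 (Se) sets effort on bond)
#4 stroke→J2  (Se2 fixes effort; stroke away)
#1 stroke→GY1  (J2 needs exactly one f-in)
#0 stroke→GY1  (GY1: gyrator matches bond 1)
#3 stroke→J1  (J1 needs exactly one e-in)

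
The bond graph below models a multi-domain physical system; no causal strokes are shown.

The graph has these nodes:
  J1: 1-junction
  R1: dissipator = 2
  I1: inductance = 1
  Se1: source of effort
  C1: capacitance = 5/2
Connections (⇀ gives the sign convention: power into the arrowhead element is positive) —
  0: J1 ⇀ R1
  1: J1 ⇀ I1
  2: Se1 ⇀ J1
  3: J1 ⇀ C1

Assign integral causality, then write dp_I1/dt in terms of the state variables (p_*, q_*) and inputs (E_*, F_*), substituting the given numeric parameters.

dp_I1/dt = E_Se1 - 2*p_I1 - 2*q_C1/5

#2 →J1  (Se1: effort source, stroke at far end)
#1 →I1  (I1: I, integral causality)
#0 →J1  (common-f at J1 fixed by 1)
#3 →J1  (common-f at J1 fixed by 1)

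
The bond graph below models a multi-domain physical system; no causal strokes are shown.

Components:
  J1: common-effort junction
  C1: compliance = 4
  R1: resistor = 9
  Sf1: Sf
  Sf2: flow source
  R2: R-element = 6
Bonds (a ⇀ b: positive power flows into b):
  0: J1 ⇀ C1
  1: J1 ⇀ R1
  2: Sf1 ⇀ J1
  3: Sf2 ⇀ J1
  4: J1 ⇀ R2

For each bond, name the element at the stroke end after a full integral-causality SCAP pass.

b0 stroke→J1
b1 stroke→R1
b2 stroke→Sf1
b3 stroke→Sf2
b4 stroke→R2

#2 stroke→Sf1  (Sf1 fixes flow; stroke at Sf1)
#3 stroke→Sf2  (source Sf2 imposes f)
#0 stroke→J1  (C1: C, integral causality)
#1 stroke→R1  (J1 effort already set via bond 0)
#4 stroke→R2  (J1: bond 0 brought effort, rest push out)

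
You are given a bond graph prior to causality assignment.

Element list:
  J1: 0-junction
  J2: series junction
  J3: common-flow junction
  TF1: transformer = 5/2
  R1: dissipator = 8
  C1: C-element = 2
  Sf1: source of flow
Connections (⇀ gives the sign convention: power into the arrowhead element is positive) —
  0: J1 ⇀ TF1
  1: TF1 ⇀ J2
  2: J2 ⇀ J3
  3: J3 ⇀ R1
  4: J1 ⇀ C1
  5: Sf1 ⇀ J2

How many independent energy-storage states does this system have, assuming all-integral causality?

1  (C1 all integral)

bond 5 stroke→Sf1  (Sf1 fixes flow; stroke at Sf1)
bond 1 stroke→J2  (J2 flow already set via bond 5)
bond 2 stroke→J2  (common-f at J2 fixed by 5)
bond 3 stroke→J3  (J3 flow already set via bond 2)
bond 0 stroke→TF1  (TF1 one-in-one-out from 1)
bond 4 stroke→J1  (J1 needs exactly one e-in)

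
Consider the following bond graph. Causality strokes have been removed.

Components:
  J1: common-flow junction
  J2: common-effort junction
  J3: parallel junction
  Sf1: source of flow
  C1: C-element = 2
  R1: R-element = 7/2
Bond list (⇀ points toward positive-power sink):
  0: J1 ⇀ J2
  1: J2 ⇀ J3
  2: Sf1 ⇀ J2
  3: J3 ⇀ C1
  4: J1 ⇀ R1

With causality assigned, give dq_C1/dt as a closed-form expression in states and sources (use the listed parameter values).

β2 stroke at Sf1  (Sf1: flow source, stroke at near end)
β3 stroke at J3  (C1 integral (e out))
β1 stroke at J2  (J3 effort already set via bond 3)
β0 stroke at J1  (J2 effort already set via bond 1)
β4 stroke at R1  (J1: last free bond brings flow in)

dq_C1/dt = F_Sf1 - q_C1/7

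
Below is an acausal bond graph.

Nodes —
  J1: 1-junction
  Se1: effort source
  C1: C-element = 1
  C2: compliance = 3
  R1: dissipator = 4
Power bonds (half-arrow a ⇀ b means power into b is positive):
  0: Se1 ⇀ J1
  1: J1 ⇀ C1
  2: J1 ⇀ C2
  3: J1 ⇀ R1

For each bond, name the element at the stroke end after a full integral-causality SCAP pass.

bond 0 stroke at J1
bond 1 stroke at J1
bond 2 stroke at J1
bond 3 stroke at R1

b0 →J1  (Se1 (Se) sets effort on bond)
b1 →J1  (C1 outputs effort q/C1)
b2 →J1  (C2 outputs effort q/C2)
b3 →R1  (J1: last free bond brings flow in)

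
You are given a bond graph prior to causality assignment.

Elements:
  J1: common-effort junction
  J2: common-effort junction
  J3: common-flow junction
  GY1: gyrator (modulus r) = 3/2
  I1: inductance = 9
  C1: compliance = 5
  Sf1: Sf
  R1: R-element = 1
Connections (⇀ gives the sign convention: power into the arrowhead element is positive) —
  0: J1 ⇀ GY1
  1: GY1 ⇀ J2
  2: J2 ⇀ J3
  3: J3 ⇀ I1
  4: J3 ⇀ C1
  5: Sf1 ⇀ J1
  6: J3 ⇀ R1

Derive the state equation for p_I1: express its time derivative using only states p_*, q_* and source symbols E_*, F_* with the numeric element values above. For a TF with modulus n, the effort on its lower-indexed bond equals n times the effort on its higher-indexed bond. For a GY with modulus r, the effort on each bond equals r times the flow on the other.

dp_I1/dt = 3*F_Sf1/2 - p_I1/9 - q_C1/5

β5 stroke at Sf1  (source Sf1 imposes f)
β0 stroke at J1  (closing 0-jn rule on J1)
β1 stroke at J2  (GY GY1: same side as bond 0)
β2 stroke at J3  (J2: bond 1 brought effort, rest push out)
β3 stroke at I1  (prefer integral on I1)
β4 stroke at J3  (J3: bond 3 brought flow, rest push out)
β6 stroke at J3  (common-f at J3 fixed by 3)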